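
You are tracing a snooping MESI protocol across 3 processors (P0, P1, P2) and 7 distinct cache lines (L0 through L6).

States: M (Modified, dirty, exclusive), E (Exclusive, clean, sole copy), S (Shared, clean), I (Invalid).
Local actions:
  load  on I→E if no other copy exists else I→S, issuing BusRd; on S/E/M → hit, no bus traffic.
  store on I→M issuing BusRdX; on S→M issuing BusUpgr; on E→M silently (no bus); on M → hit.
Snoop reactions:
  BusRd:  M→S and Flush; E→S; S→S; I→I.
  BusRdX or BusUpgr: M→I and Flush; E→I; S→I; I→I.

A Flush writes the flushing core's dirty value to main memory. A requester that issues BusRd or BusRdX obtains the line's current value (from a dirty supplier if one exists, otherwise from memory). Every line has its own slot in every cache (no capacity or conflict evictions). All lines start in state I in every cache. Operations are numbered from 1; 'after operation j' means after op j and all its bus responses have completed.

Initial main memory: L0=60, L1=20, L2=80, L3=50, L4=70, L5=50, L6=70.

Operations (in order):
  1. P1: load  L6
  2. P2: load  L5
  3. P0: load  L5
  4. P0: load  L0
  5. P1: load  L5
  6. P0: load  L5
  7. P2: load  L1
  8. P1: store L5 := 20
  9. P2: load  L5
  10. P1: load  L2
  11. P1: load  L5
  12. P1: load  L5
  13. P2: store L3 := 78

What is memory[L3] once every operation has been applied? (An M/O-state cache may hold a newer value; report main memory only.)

  op1 P1: load  L6 → I/E/I on L6; bus BusRd; mem=70
  op2 P2: load  L5 → I/I/E on L5; bus BusRd; mem=50
  op3 P0: load  L5 → S/I/S on L5; bus BusRd; mem=50
  op4 P0: load  L0 → E/I/I on L0; bus BusRd; mem=60
  op5 P1: load  L5 → S/S/S on L5; bus BusRd; mem=50
  op6 P0: load  L5 → S/S/S on L5; bus (none); mem=50
  op7 P2: load  L1 → I/I/E on L1; bus BusRd; mem=20
  op8 P1: store L5 := 20 → I/M/I on L5; bus BusUpgr; mem=50
  op9 P2: load  L5 → I/S/S on L5; bus BusRd Flush; mem=20
  op10 P1: load  L2 → I/E/I on L2; bus BusRd; mem=80
  op11 P1: load  L5 → I/S/S on L5; bus (none); mem=20
  op12 P1: load  L5 → I/S/S on L5; bus (none); mem=20
  op13 P2: store L3 := 78 → I/I/M on L3; bus BusRdX; mem=50

memory[L3] = 50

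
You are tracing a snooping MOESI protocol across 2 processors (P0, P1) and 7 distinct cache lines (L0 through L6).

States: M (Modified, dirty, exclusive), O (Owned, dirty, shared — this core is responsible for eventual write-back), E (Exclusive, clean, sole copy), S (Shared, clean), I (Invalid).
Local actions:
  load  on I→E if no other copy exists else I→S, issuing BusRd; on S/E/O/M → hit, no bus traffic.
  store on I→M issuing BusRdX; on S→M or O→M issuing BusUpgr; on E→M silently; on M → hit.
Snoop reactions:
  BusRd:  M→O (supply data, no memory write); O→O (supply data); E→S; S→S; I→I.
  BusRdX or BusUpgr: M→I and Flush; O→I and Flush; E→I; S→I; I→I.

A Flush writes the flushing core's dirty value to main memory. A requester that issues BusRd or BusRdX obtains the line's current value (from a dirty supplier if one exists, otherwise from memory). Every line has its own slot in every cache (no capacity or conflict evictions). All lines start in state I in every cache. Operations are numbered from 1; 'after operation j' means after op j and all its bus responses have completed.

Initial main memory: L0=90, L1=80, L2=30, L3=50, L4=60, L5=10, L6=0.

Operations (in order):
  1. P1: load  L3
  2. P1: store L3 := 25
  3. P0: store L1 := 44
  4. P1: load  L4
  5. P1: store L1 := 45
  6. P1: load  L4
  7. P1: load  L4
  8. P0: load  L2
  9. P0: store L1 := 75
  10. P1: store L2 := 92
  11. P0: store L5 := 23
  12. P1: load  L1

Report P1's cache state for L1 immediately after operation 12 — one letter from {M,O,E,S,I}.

1. P1: load  L3  bus=[BusRd]  L3: P0=I P1=E  mem[L3]=50
2. P1: store L3 := 25  bus=[-]  L3: P0=I P1=M  mem[L3]=50
3. P0: store L1 := 44  bus=[BusRdX]  L1: P0=M P1=I  mem[L1]=80
4. P1: load  L4  bus=[BusRd]  L4: P0=I P1=E  mem[L4]=60
5. P1: store L1 := 45  bus=[BusRdX,Flush]  L1: P0=I P1=M  mem[L1]=44
6. P1: load  L4  bus=[-]  L4: P0=I P1=E  mem[L4]=60
7. P1: load  L4  bus=[-]  L4: P0=I P1=E  mem[L4]=60
8. P0: load  L2  bus=[BusRd]  L2: P0=E P1=I  mem[L2]=30
9. P0: store L1 := 75  bus=[BusRdX,Flush]  L1: P0=M P1=I  mem[L1]=45
10. P1: store L2 := 92  bus=[BusRdX]  L2: P0=I P1=M  mem[L2]=30
11. P0: store L5 := 23  bus=[BusRdX]  L5: P0=M P1=I  mem[L5]=10
12. P1: load  L1  bus=[BusRd]  L1: P0=O P1=S  mem[L1]=45

state = S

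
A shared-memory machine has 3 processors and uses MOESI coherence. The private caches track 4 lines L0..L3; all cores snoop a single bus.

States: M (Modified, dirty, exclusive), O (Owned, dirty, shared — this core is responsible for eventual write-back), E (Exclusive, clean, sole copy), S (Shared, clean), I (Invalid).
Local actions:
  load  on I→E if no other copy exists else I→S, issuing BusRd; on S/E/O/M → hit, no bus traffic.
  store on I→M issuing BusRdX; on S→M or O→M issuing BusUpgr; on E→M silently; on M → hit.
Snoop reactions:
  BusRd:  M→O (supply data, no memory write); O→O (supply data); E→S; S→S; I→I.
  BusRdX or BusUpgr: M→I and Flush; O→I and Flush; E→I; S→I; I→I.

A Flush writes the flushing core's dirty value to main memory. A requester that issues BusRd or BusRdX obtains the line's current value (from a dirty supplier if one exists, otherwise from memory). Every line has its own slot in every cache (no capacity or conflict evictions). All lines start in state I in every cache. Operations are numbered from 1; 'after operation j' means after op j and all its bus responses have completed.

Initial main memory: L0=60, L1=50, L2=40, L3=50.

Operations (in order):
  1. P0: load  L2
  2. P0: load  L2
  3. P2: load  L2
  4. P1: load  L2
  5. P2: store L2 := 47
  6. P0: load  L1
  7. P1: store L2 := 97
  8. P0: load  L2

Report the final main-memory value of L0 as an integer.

  op1 P0: load  L2 → E/I/I on L2; bus BusRd; mem=40
  op2 P0: load  L2 → E/I/I on L2; bus (none); mem=40
  op3 P2: load  L2 → S/I/S on L2; bus BusRd; mem=40
  op4 P1: load  L2 → S/S/S on L2; bus BusRd; mem=40
  op5 P2: store L2 := 47 → I/I/M on L2; bus BusUpgr; mem=40
  op6 P0: load  L1 → E/I/I on L1; bus BusRd; mem=50
  op7 P1: store L2 := 97 → I/M/I on L2; bus BusRdX Flush; mem=47
  op8 P0: load  L2 → S/O/I on L2; bus BusRd; mem=47

memory[L0] = 60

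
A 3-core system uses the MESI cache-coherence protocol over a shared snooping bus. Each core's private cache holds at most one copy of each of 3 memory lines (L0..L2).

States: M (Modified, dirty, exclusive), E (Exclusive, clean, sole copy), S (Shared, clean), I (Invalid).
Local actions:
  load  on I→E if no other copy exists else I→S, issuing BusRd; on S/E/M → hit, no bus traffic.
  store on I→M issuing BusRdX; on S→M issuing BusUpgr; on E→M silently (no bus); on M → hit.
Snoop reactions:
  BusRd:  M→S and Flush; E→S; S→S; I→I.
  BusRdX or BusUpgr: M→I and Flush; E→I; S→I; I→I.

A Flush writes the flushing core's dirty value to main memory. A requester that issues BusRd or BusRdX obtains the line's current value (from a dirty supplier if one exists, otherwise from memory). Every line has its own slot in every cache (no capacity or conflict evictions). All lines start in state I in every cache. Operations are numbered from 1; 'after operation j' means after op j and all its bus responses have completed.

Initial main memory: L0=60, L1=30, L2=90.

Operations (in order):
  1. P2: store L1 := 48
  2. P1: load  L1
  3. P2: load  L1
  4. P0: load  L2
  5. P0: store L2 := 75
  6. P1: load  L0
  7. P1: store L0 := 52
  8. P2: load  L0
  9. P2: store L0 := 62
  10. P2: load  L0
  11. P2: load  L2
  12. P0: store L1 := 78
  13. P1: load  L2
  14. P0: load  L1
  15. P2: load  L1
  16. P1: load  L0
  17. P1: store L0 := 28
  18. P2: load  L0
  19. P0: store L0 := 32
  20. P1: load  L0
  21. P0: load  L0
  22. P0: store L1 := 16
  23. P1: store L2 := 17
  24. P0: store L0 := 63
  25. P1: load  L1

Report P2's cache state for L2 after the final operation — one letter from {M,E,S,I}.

  op1 P2: store L1 := 48 → I/I/M on L1; bus BusRdX; mem=30
  op2 P1: load  L1 → I/S/S on L1; bus BusRd Flush; mem=48
  op3 P2: load  L1 → I/S/S on L1; bus (none); mem=48
  op4 P0: load  L2 → E/I/I on L2; bus BusRd; mem=90
  op5 P0: store L2 := 75 → M/I/I on L2; bus (none); mem=90
  op6 P1: load  L0 → I/E/I on L0; bus BusRd; mem=60
  op7 P1: store L0 := 52 → I/M/I on L0; bus (none); mem=60
  op8 P2: load  L0 → I/S/S on L0; bus BusRd Flush; mem=52
  op9 P2: store L0 := 62 → I/I/M on L0; bus BusUpgr; mem=52
  op10 P2: load  L0 → I/I/M on L0; bus (none); mem=52
  op11 P2: load  L2 → S/I/S on L2; bus BusRd Flush; mem=75
  op12 P0: store L1 := 78 → M/I/I on L1; bus BusRdX; mem=48
  op13 P1: load  L2 → S/S/S on L2; bus BusRd; mem=75
  op14 P0: load  L1 → M/I/I on L1; bus (none); mem=48
  op15 P2: load  L1 → S/I/S on L1; bus BusRd Flush; mem=78
  op16 P1: load  L0 → I/S/S on L0; bus BusRd Flush; mem=62
  op17 P1: store L0 := 28 → I/M/I on L0; bus BusUpgr; mem=62
  op18 P2: load  L0 → I/S/S on L0; bus BusRd Flush; mem=28
  op19 P0: store L0 := 32 → M/I/I on L0; bus BusRdX; mem=28
  op20 P1: load  L0 → S/S/I on L0; bus BusRd Flush; mem=32
  op21 P0: load  L0 → S/S/I on L0; bus (none); mem=32
  op22 P0: store L1 := 16 → M/I/I on L1; bus BusUpgr; mem=78
  op23 P1: store L2 := 17 → I/M/I on L2; bus BusUpgr; mem=75
  op24 P0: store L0 := 63 → M/I/I on L0; bus BusUpgr; mem=32
  op25 P1: load  L1 → S/S/I on L1; bus BusRd Flush; mem=16

state = I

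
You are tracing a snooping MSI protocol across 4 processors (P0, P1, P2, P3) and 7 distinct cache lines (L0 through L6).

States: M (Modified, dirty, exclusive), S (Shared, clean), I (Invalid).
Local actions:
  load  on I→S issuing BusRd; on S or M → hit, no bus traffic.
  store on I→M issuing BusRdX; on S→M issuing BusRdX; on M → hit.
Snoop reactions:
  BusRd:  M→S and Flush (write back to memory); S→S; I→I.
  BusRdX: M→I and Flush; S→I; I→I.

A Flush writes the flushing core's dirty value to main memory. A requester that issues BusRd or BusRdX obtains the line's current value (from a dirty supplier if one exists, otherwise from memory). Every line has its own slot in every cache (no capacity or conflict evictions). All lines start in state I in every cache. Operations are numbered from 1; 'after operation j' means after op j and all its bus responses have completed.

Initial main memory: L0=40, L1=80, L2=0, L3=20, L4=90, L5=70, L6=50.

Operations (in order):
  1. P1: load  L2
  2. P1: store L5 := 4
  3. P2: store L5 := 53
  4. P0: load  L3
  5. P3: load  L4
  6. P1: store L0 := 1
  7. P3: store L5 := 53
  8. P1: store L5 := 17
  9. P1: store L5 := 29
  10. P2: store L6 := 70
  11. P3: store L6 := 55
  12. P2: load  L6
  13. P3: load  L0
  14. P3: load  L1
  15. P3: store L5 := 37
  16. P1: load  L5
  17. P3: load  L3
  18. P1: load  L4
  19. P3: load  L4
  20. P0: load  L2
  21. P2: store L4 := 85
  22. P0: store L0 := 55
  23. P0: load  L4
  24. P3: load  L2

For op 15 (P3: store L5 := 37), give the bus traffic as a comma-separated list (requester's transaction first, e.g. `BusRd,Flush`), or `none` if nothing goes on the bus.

1. P1: load  L2  bus=[BusRd]  L2: P0=I P1=S P2=I P3=I  mem[L2]=0
2. P1: store L5 := 4  bus=[BusRdX]  L5: P0=I P1=M P2=I P3=I  mem[L5]=70
3. P2: store L5 := 53  bus=[BusRdX,Flush]  L5: P0=I P1=I P2=M P3=I  mem[L5]=4
4. P0: load  L3  bus=[BusRd]  L3: P0=S P1=I P2=I P3=I  mem[L3]=20
5. P3: load  L4  bus=[BusRd]  L4: P0=I P1=I P2=I P3=S  mem[L4]=90
6. P1: store L0 := 1  bus=[BusRdX]  L0: P0=I P1=M P2=I P3=I  mem[L0]=40
7. P3: store L5 := 53  bus=[BusRdX,Flush]  L5: P0=I P1=I P2=I P3=M  mem[L5]=53
8. P1: store L5 := 17  bus=[BusRdX,Flush]  L5: P0=I P1=M P2=I P3=I  mem[L5]=53
9. P1: store L5 := 29  bus=[-]  L5: P0=I P1=M P2=I P3=I  mem[L5]=53
10. P2: store L6 := 70  bus=[BusRdX]  L6: P0=I P1=I P2=M P3=I  mem[L6]=50
11. P3: store L6 := 55  bus=[BusRdX,Flush]  L6: P0=I P1=I P2=I P3=M  mem[L6]=70
12. P2: load  L6  bus=[BusRd,Flush]  L6: P0=I P1=I P2=S P3=S  mem[L6]=55
13. P3: load  L0  bus=[BusRd,Flush]  L0: P0=I P1=S P2=I P3=S  mem[L0]=1
14. P3: load  L1  bus=[BusRd]  L1: P0=I P1=I P2=I P3=S  mem[L1]=80
15. P3: store L5 := 37  bus=[BusRdX,Flush]  L5: P0=I P1=I P2=I P3=M  mem[L5]=29
16. P1: load  L5  bus=[BusRd,Flush]  L5: P0=I P1=S P2=I P3=S  mem[L5]=37
17. P3: load  L3  bus=[BusRd]  L3: P0=S P1=I P2=I P3=S  mem[L3]=20
18. P1: load  L4  bus=[BusRd]  L4: P0=I P1=S P2=I P3=S  mem[L4]=90
19. P3: load  L4  bus=[-]  L4: P0=I P1=S P2=I P3=S  mem[L4]=90
20. P0: load  L2  bus=[BusRd]  L2: P0=S P1=S P2=I P3=I  mem[L2]=0
21. P2: store L4 := 85  bus=[BusRdX]  L4: P0=I P1=I P2=M P3=I  mem[L4]=90
22. P0: store L0 := 55  bus=[BusRdX]  L0: P0=M P1=I P2=I P3=I  mem[L0]=1
23. P0: load  L4  bus=[BusRd,Flush]  L4: P0=S P1=I P2=S P3=I  mem[L4]=85
24. P3: load  L2  bus=[BusRd]  L2: P0=S P1=S P2=I P3=S  mem[L2]=0

bus = BusRdX,Flush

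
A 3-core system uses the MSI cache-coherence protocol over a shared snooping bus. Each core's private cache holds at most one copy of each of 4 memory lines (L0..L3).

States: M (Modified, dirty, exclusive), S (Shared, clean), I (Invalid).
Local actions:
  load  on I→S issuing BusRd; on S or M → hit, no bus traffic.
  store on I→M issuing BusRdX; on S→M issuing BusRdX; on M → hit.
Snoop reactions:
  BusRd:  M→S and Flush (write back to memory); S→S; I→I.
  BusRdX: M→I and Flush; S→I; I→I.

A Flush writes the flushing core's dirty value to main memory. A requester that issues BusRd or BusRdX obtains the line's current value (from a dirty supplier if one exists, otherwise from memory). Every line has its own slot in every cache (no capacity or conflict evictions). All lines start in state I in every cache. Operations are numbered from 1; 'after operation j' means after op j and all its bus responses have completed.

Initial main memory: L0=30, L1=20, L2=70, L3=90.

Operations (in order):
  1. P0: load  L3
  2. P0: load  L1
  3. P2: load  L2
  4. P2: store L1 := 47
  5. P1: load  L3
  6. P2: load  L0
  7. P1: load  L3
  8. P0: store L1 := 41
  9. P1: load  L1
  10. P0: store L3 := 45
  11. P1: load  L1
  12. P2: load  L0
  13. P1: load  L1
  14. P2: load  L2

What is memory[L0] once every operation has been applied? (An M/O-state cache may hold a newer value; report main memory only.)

memory[L0] = 30

step 1: P0: load  L3  ⟶  SII  (L3)  txn=BusRd  M[L3]=90
step 2: P0: load  L1  ⟶  SII  (L1)  txn=BusRd  M[L1]=20
step 3: P2: load  L2  ⟶  IIS  (L2)  txn=BusRd  M[L2]=70
step 4: P2: store L1 := 47  ⟶  IIM  (L1)  txn=BusRdX  M[L1]=20
step 5: P1: load  L3  ⟶  SSI  (L3)  txn=BusRd  M[L3]=90
step 6: P2: load  L0  ⟶  IIS  (L0)  txn=BusRd  M[L0]=30
step 7: P1: load  L3  ⟶  SSI  (L3)  txn=∅  M[L3]=90
step 8: P0: store L1 := 41  ⟶  MII  (L1)  txn=BusRdX+Flush  M[L1]=47
step 9: P1: load  L1  ⟶  SSI  (L1)  txn=BusRd+Flush  M[L1]=41
step 10: P0: store L3 := 45  ⟶  MII  (L3)  txn=BusRdX  M[L3]=90
step 11: P1: load  L1  ⟶  SSI  (L1)  txn=∅  M[L1]=41
step 12: P2: load  L0  ⟶  IIS  (L0)  txn=∅  M[L0]=30
step 13: P1: load  L1  ⟶  SSI  (L1)  txn=∅  M[L1]=41
step 14: P2: load  L2  ⟶  IIS  (L2)  txn=∅  M[L2]=70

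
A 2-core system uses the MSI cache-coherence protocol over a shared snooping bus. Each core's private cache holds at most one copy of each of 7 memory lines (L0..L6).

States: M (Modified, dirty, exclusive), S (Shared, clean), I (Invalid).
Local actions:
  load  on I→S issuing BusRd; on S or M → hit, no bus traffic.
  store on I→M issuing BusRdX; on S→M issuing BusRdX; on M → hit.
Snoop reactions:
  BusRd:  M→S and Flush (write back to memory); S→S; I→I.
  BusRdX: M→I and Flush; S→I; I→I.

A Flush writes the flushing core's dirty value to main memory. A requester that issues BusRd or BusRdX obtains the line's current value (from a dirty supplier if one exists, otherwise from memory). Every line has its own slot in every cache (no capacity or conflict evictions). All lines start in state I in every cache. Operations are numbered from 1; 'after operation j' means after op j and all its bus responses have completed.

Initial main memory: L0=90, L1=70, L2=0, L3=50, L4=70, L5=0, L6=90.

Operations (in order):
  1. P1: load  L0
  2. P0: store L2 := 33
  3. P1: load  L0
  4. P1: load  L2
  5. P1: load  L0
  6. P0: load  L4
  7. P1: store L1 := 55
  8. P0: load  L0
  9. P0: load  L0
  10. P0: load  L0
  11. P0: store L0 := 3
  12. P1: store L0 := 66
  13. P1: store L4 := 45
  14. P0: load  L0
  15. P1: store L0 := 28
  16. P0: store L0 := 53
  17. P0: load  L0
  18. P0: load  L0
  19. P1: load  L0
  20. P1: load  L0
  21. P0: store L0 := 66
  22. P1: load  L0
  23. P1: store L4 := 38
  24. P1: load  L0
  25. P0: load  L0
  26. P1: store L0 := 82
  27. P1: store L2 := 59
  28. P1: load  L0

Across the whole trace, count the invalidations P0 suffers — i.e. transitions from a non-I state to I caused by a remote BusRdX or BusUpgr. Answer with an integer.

1. P1: load  L0  bus=[BusRd]  L0: P0=I P1=S  mem[L0]=90
2. P0: store L2 := 33  bus=[BusRdX]  L2: P0=M P1=I  mem[L2]=0
3. P1: load  L0  bus=[-]  L0: P0=I P1=S  mem[L0]=90
4. P1: load  L2  bus=[BusRd,Flush]  L2: P0=S P1=S  mem[L2]=33
5. P1: load  L0  bus=[-]  L0: P0=I P1=S  mem[L0]=90
6. P0: load  L4  bus=[BusRd]  L4: P0=S P1=I  mem[L4]=70
7. P1: store L1 := 55  bus=[BusRdX]  L1: P0=I P1=M  mem[L1]=70
8. P0: load  L0  bus=[BusRd]  L0: P0=S P1=S  mem[L0]=90
9. P0: load  L0  bus=[-]  L0: P0=S P1=S  mem[L0]=90
10. P0: load  L0  bus=[-]  L0: P0=S P1=S  mem[L0]=90
11. P0: store L0 := 3  bus=[BusRdX]  L0: P0=M P1=I  mem[L0]=90
12. P1: store L0 := 66  bus=[BusRdX,Flush]  L0: P0=I P1=M  mem[L0]=3
13. P1: store L4 := 45  bus=[BusRdX]  L4: P0=I P1=M  mem[L4]=70
14. P0: load  L0  bus=[BusRd,Flush]  L0: P0=S P1=S  mem[L0]=66
15. P1: store L0 := 28  bus=[BusRdX]  L0: P0=I P1=M  mem[L0]=66
16. P0: store L0 := 53  bus=[BusRdX,Flush]  L0: P0=M P1=I  mem[L0]=28
17. P0: load  L0  bus=[-]  L0: P0=M P1=I  mem[L0]=28
18. P0: load  L0  bus=[-]  L0: P0=M P1=I  mem[L0]=28
19. P1: load  L0  bus=[BusRd,Flush]  L0: P0=S P1=S  mem[L0]=53
20. P1: load  L0  bus=[-]  L0: P0=S P1=S  mem[L0]=53
21. P0: store L0 := 66  bus=[BusRdX]  L0: P0=M P1=I  mem[L0]=53
22. P1: load  L0  bus=[BusRd,Flush]  L0: P0=S P1=S  mem[L0]=66
23. P1: store L4 := 38  bus=[-]  L4: P0=I P1=M  mem[L4]=70
24. P1: load  L0  bus=[-]  L0: P0=S P1=S  mem[L0]=66
25. P0: load  L0  bus=[-]  L0: P0=S P1=S  mem[L0]=66
26. P1: store L0 := 82  bus=[BusRdX]  L0: P0=I P1=M  mem[L0]=66
27. P1: store L2 := 59  bus=[BusRdX]  L2: P0=I P1=M  mem[L2]=33
28. P1: load  L0  bus=[-]  L0: P0=I P1=M  mem[L0]=66

invalidations = 5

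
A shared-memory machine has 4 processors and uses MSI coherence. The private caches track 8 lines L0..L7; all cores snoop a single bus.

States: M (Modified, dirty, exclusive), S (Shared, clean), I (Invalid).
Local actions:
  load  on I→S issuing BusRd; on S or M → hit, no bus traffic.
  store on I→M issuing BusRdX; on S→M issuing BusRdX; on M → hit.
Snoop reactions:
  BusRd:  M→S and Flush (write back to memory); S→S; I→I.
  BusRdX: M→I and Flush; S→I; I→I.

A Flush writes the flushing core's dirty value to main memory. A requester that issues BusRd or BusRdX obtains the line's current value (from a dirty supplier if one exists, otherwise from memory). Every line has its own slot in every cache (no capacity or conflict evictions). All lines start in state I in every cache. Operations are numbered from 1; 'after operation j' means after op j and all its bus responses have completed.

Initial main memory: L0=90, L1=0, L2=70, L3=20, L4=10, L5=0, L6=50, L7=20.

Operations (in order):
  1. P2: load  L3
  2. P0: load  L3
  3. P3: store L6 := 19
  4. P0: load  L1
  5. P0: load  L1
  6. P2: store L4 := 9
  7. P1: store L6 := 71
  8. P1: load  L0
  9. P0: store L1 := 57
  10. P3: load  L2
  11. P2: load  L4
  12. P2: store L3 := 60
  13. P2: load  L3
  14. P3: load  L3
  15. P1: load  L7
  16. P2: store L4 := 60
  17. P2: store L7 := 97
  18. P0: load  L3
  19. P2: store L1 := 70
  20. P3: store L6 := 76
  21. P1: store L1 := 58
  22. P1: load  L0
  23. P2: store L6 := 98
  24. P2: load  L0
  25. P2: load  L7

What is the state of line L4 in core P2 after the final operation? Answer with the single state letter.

state = M

[1] P2: load  L3 | P0:I, P1:I, P2:S(20), P3:I | bus: BusRd
[2] P0: load  L3 | P0:S(20), P1:I, P2:S(20), P3:I | bus: BusRd
[3] P3: store L6 := 19 | P0:I, P1:I, P2:I, P3:M(19) | bus: BusRdX
[4] P0: load  L1 | P0:S(0), P1:I, P2:I, P3:I | bus: BusRd
[5] P0: load  L1 | P0:S(0), P1:I, P2:I, P3:I | bus: none
[6] P2: store L4 := 9 | P0:I, P1:I, P2:M(9), P3:I | bus: BusRdX
[7] P1: store L6 := 71 | P0:I, P1:M(71), P2:I, P3:I | bus: BusRdX,Flush
[8] P1: load  L0 | P0:I, P1:S(90), P2:I, P3:I | bus: BusRd
[9] P0: store L1 := 57 | P0:M(57), P1:I, P2:I, P3:I | bus: BusRdX
[10] P3: load  L2 | P0:I, P1:I, P2:I, P3:S(70) | bus: BusRd
[11] P2: load  L4 | P0:I, P1:I, P2:M(9), P3:I | bus: none
[12] P2: store L3 := 60 | P0:I, P1:I, P2:M(60), P3:I | bus: BusRdX
[13] P2: load  L3 | P0:I, P1:I, P2:M(60), P3:I | bus: none
[14] P3: load  L3 | P0:I, P1:I, P2:S(60), P3:S(60) | bus: BusRd,Flush
[15] P1: load  L7 | P0:I, P1:S(20), P2:I, P3:I | bus: BusRd
[16] P2: store L4 := 60 | P0:I, P1:I, P2:M(60), P3:I | bus: none
[17] P2: store L7 := 97 | P0:I, P1:I, P2:M(97), P3:I | bus: BusRdX
[18] P0: load  L3 | P0:S(60), P1:I, P2:S(60), P3:S(60) | bus: BusRd
[19] P2: store L1 := 70 | P0:I, P1:I, P2:M(70), P3:I | bus: BusRdX,Flush
[20] P3: store L6 := 76 | P0:I, P1:I, P2:I, P3:M(76) | bus: BusRdX,Flush
[21] P1: store L1 := 58 | P0:I, P1:M(58), P2:I, P3:I | bus: BusRdX,Flush
[22] P1: load  L0 | P0:I, P1:S(90), P2:I, P3:I | bus: none
[23] P2: store L6 := 98 | P0:I, P1:I, P2:M(98), P3:I | bus: BusRdX,Flush
[24] P2: load  L0 | P0:I, P1:S(90), P2:S(90), P3:I | bus: BusRd
[25] P2: load  L7 | P0:I, P1:I, P2:M(97), P3:I | bus: none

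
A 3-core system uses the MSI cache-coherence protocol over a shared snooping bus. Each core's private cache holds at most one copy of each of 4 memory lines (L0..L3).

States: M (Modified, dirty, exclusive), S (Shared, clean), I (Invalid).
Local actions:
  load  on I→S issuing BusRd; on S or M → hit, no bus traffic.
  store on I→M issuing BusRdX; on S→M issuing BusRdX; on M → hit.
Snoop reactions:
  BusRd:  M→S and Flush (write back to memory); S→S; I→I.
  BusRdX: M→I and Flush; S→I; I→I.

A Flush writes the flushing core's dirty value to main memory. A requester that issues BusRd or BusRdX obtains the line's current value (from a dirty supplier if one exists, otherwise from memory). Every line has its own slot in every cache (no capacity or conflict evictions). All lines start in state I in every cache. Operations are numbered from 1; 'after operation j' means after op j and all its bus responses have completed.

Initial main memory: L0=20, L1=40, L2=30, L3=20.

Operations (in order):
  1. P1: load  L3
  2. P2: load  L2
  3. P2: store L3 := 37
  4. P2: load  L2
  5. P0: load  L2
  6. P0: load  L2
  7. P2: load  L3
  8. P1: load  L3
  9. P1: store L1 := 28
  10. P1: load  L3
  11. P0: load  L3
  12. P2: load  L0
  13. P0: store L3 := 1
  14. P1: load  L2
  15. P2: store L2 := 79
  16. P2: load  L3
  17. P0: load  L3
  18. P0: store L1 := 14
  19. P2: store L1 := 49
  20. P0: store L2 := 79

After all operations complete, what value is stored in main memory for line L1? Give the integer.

1. P1: load  L3  bus=[BusRd]  L3: P0=I P1=S P2=I  mem[L3]=20
2. P2: load  L2  bus=[BusRd]  L2: P0=I P1=I P2=S  mem[L2]=30
3. P2: store L3 := 37  bus=[BusRdX]  L3: P0=I P1=I P2=M  mem[L3]=20
4. P2: load  L2  bus=[-]  L2: P0=I P1=I P2=S  mem[L2]=30
5. P0: load  L2  bus=[BusRd]  L2: P0=S P1=I P2=S  mem[L2]=30
6. P0: load  L2  bus=[-]  L2: P0=S P1=I P2=S  mem[L2]=30
7. P2: load  L3  bus=[-]  L3: P0=I P1=I P2=M  mem[L3]=20
8. P1: load  L3  bus=[BusRd,Flush]  L3: P0=I P1=S P2=S  mem[L3]=37
9. P1: store L1 := 28  bus=[BusRdX]  L1: P0=I P1=M P2=I  mem[L1]=40
10. P1: load  L3  bus=[-]  L3: P0=I P1=S P2=S  mem[L3]=37
11. P0: load  L3  bus=[BusRd]  L3: P0=S P1=S P2=S  mem[L3]=37
12. P2: load  L0  bus=[BusRd]  L0: P0=I P1=I P2=S  mem[L0]=20
13. P0: store L3 := 1  bus=[BusRdX]  L3: P0=M P1=I P2=I  mem[L3]=37
14. P1: load  L2  bus=[BusRd]  L2: P0=S P1=S P2=S  mem[L2]=30
15. P2: store L2 := 79  bus=[BusRdX]  L2: P0=I P1=I P2=M  mem[L2]=30
16. P2: load  L3  bus=[BusRd,Flush]  L3: P0=S P1=I P2=S  mem[L3]=1
17. P0: load  L3  bus=[-]  L3: P0=S P1=I P2=S  mem[L3]=1
18. P0: store L1 := 14  bus=[BusRdX,Flush]  L1: P0=M P1=I P2=I  mem[L1]=28
19. P2: store L1 := 49  bus=[BusRdX,Flush]  L1: P0=I P1=I P2=M  mem[L1]=14
20. P0: store L2 := 79  bus=[BusRdX,Flush]  L2: P0=M P1=I P2=I  mem[L2]=79

memory[L1] = 14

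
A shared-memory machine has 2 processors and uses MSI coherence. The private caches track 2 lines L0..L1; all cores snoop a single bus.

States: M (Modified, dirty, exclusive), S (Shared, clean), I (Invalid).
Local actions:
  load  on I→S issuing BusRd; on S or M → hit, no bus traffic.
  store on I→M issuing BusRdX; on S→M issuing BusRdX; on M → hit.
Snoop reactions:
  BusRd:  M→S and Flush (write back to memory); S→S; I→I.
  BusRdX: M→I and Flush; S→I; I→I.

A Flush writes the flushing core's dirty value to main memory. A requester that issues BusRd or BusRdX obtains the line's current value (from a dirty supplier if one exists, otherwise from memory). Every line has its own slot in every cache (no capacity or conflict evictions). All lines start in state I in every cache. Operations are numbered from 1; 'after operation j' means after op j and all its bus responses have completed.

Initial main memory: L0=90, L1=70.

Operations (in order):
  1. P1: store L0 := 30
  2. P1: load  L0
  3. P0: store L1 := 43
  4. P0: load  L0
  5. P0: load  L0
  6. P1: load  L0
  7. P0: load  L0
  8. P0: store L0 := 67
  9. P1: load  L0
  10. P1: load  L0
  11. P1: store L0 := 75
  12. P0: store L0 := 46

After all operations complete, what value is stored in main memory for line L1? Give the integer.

memory[L1] = 70

step 1: P1: store L0 := 30  ⟶  IM  (L0)  txn=BusRdX  M[L0]=90
step 2: P1: load  L0  ⟶  IM  (L0)  txn=∅  M[L0]=90
step 3: P0: store L1 := 43  ⟶  MI  (L1)  txn=BusRdX  M[L1]=70
step 4: P0: load  L0  ⟶  SS  (L0)  txn=BusRd+Flush  M[L0]=30
step 5: P0: load  L0  ⟶  SS  (L0)  txn=∅  M[L0]=30
step 6: P1: load  L0  ⟶  SS  (L0)  txn=∅  M[L0]=30
step 7: P0: load  L0  ⟶  SS  (L0)  txn=∅  M[L0]=30
step 8: P0: store L0 := 67  ⟶  MI  (L0)  txn=BusRdX  M[L0]=30
step 9: P1: load  L0  ⟶  SS  (L0)  txn=BusRd+Flush  M[L0]=67
step 10: P1: load  L0  ⟶  SS  (L0)  txn=∅  M[L0]=67
step 11: P1: store L0 := 75  ⟶  IM  (L0)  txn=BusRdX  M[L0]=67
step 12: P0: store L0 := 46  ⟶  MI  (L0)  txn=BusRdX+Flush  M[L0]=75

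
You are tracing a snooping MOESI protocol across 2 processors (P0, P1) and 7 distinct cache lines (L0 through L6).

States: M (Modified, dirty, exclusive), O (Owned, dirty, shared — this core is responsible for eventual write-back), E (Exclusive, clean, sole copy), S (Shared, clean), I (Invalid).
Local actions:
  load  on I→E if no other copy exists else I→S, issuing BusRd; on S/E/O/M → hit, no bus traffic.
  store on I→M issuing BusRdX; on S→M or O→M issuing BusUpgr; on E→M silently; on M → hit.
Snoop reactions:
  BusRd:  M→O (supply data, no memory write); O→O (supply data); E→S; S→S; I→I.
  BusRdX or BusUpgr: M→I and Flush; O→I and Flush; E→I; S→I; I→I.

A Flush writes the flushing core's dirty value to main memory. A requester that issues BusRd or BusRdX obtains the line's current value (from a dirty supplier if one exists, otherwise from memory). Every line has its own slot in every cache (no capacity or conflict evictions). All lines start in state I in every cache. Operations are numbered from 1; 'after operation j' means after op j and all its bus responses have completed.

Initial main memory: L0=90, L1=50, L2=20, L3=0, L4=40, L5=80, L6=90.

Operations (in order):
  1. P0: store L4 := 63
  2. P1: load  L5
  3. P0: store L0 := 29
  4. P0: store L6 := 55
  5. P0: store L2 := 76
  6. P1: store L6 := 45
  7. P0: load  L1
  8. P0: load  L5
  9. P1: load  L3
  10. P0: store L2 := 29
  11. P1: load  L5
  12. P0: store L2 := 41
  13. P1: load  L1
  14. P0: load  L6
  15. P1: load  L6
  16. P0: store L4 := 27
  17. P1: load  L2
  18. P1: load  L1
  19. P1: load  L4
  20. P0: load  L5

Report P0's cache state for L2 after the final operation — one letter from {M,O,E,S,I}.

step 1: P0: store L4 := 63  ⟶  MI  (L4)  txn=BusRdX  M[L4]=40
step 2: P1: load  L5  ⟶  IE  (L5)  txn=BusRd  M[L5]=80
step 3: P0: store L0 := 29  ⟶  MI  (L0)  txn=BusRdX  M[L0]=90
step 4: P0: store L6 := 55  ⟶  MI  (L6)  txn=BusRdX  M[L6]=90
step 5: P0: store L2 := 76  ⟶  MI  (L2)  txn=BusRdX  M[L2]=20
step 6: P1: store L6 := 45  ⟶  IM  (L6)  txn=BusRdX+Flush  M[L6]=55
step 7: P0: load  L1  ⟶  EI  (L1)  txn=BusRd  M[L1]=50
step 8: P0: load  L5  ⟶  SS  (L5)  txn=BusRd  M[L5]=80
step 9: P1: load  L3  ⟶  IE  (L3)  txn=BusRd  M[L3]=0
step 10: P0: store L2 := 29  ⟶  MI  (L2)  txn=∅  M[L2]=20
step 11: P1: load  L5  ⟶  SS  (L5)  txn=∅  M[L5]=80
step 12: P0: store L2 := 41  ⟶  MI  (L2)  txn=∅  M[L2]=20
step 13: P1: load  L1  ⟶  SS  (L1)  txn=BusRd  M[L1]=50
step 14: P0: load  L6  ⟶  SO  (L6)  txn=BusRd  M[L6]=55
step 15: P1: load  L6  ⟶  SO  (L6)  txn=∅  M[L6]=55
step 16: P0: store L4 := 27  ⟶  MI  (L4)  txn=∅  M[L4]=40
step 17: P1: load  L2  ⟶  OS  (L2)  txn=BusRd  M[L2]=20
step 18: P1: load  L1  ⟶  SS  (L1)  txn=∅  M[L1]=50
step 19: P1: load  L4  ⟶  OS  (L4)  txn=BusRd  M[L4]=40
step 20: P0: load  L5  ⟶  SS  (L5)  txn=∅  M[L5]=80

state = O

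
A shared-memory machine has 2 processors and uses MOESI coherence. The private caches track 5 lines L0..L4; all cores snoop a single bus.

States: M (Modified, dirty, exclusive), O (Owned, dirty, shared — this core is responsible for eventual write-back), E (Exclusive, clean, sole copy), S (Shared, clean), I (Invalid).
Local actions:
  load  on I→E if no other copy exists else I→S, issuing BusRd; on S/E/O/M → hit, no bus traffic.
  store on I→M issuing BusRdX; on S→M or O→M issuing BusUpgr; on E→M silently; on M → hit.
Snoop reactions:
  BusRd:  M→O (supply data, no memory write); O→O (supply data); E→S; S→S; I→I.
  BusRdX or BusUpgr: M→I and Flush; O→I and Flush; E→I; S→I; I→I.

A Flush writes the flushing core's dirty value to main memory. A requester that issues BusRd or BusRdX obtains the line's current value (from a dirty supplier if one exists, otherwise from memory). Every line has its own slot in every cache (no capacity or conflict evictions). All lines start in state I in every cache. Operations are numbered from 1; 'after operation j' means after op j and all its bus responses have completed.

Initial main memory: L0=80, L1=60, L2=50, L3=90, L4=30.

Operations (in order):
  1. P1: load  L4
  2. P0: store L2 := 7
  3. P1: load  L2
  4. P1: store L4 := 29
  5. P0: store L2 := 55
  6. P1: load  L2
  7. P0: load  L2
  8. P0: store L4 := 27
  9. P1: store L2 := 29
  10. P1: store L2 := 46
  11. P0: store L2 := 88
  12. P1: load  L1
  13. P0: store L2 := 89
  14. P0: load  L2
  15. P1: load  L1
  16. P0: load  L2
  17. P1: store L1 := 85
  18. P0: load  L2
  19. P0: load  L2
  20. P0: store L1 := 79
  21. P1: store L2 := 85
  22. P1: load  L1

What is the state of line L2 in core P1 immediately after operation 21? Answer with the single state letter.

state = M

  op1 P1: load  L4 → I/E on L4; bus BusRd; mem=30
  op2 P0: store L2 := 7 → M/I on L2; bus BusRdX; mem=50
  op3 P1: load  L2 → O/S on L2; bus BusRd; mem=50
  op4 P1: store L4 := 29 → I/M on L4; bus (none); mem=30
  op5 P0: store L2 := 55 → M/I on L2; bus BusUpgr; mem=50
  op6 P1: load  L2 → O/S on L2; bus BusRd; mem=50
  op7 P0: load  L2 → O/S on L2; bus (none); mem=50
  op8 P0: store L4 := 27 → M/I on L4; bus BusRdX Flush; mem=29
  op9 P1: store L2 := 29 → I/M on L2; bus BusUpgr Flush; mem=55
  op10 P1: store L2 := 46 → I/M on L2; bus (none); mem=55
  op11 P0: store L2 := 88 → M/I on L2; bus BusRdX Flush; mem=46
  op12 P1: load  L1 → I/E on L1; bus BusRd; mem=60
  op13 P0: store L2 := 89 → M/I on L2; bus (none); mem=46
  op14 P0: load  L2 → M/I on L2; bus (none); mem=46
  op15 P1: load  L1 → I/E on L1; bus (none); mem=60
  op16 P0: load  L2 → M/I on L2; bus (none); mem=46
  op17 P1: store L1 := 85 → I/M on L1; bus (none); mem=60
  op18 P0: load  L2 → M/I on L2; bus (none); mem=46
  op19 P0: load  L2 → M/I on L2; bus (none); mem=46
  op20 P0: store L1 := 79 → M/I on L1; bus BusRdX Flush; mem=85
  op21 P1: store L2 := 85 → I/M on L2; bus BusRdX Flush; mem=89
  op22 P1: load  L1 → O/S on L1; bus BusRd; mem=85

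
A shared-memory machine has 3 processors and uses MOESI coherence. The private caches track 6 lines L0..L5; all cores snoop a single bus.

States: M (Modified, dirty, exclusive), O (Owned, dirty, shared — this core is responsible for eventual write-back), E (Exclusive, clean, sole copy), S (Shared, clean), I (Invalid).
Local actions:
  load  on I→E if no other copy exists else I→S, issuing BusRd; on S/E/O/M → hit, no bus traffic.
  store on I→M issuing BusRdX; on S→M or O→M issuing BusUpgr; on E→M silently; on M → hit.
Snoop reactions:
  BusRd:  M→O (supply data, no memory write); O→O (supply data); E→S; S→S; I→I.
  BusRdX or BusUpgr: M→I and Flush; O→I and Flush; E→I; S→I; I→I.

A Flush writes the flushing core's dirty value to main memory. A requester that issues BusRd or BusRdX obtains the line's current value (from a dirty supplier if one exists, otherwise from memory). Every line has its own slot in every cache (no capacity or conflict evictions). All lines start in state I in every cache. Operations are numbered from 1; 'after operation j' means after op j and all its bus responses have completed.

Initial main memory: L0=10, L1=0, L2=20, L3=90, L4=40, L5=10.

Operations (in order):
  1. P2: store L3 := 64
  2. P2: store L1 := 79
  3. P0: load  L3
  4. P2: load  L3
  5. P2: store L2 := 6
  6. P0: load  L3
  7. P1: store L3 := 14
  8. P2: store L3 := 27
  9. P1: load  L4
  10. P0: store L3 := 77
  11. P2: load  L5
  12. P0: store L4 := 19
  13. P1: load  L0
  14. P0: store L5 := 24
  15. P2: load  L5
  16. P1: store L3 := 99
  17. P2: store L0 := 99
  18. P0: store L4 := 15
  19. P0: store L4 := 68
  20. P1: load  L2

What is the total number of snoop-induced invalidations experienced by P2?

invalidations = 3

  op1 P2: store L3 := 64 → I/I/M on L3; bus BusRdX; mem=90
  op2 P2: store L1 := 79 → I/I/M on L1; bus BusRdX; mem=0
  op3 P0: load  L3 → S/I/O on L3; bus BusRd; mem=90
  op4 P2: load  L3 → S/I/O on L3; bus (none); mem=90
  op5 P2: store L2 := 6 → I/I/M on L2; bus BusRdX; mem=20
  op6 P0: load  L3 → S/I/O on L3; bus (none); mem=90
  op7 P1: store L3 := 14 → I/M/I on L3; bus BusRdX Flush; mem=64
  op8 P2: store L3 := 27 → I/I/M on L3; bus BusRdX Flush; mem=14
  op9 P1: load  L4 → I/E/I on L4; bus BusRd; mem=40
  op10 P0: store L3 := 77 → M/I/I on L3; bus BusRdX Flush; mem=27
  op11 P2: load  L5 → I/I/E on L5; bus BusRd; mem=10
  op12 P0: store L4 := 19 → M/I/I on L4; bus BusRdX; mem=40
  op13 P1: load  L0 → I/E/I on L0; bus BusRd; mem=10
  op14 P0: store L5 := 24 → M/I/I on L5; bus BusRdX; mem=10
  op15 P2: load  L5 → O/I/S on L5; bus BusRd; mem=10
  op16 P1: store L3 := 99 → I/M/I on L3; bus BusRdX Flush; mem=77
  op17 P2: store L0 := 99 → I/I/M on L0; bus BusRdX; mem=10
  op18 P0: store L4 := 15 → M/I/I on L4; bus (none); mem=40
  op19 P0: store L4 := 68 → M/I/I on L4; bus (none); mem=40
  op20 P1: load  L2 → I/S/O on L2; bus BusRd; mem=20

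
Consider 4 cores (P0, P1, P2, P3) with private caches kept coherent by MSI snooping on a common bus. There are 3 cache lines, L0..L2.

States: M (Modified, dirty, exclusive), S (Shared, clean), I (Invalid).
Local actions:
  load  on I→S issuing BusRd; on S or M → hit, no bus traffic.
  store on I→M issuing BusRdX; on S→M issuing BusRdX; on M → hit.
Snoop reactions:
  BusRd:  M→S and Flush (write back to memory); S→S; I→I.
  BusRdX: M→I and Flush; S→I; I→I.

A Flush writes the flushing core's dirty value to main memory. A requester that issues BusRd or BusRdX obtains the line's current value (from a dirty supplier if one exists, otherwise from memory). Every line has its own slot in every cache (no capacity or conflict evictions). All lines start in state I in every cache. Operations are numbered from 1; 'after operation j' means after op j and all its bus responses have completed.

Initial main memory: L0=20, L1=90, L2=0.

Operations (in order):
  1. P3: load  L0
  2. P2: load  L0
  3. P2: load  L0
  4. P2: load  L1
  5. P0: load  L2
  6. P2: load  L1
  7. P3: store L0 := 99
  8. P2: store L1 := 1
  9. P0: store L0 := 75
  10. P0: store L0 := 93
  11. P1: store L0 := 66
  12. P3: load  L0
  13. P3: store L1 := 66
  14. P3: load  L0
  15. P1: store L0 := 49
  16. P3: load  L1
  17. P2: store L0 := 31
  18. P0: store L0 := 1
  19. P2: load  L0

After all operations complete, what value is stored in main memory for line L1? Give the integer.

memory[L1] = 1

[1] P3: load  L0 | P0:I, P1:I, P2:I, P3:S(20) | bus: BusRd
[2] P2: load  L0 | P0:I, P1:I, P2:S(20), P3:S(20) | bus: BusRd
[3] P2: load  L0 | P0:I, P1:I, P2:S(20), P3:S(20) | bus: none
[4] P2: load  L1 | P0:I, P1:I, P2:S(90), P3:I | bus: BusRd
[5] P0: load  L2 | P0:S(0), P1:I, P2:I, P3:I | bus: BusRd
[6] P2: load  L1 | P0:I, P1:I, P2:S(90), P3:I | bus: none
[7] P3: store L0 := 99 | P0:I, P1:I, P2:I, P3:M(99) | bus: BusRdX
[8] P2: store L1 := 1 | P0:I, P1:I, P2:M(1), P3:I | bus: BusRdX
[9] P0: store L0 := 75 | P0:M(75), P1:I, P2:I, P3:I | bus: BusRdX,Flush
[10] P0: store L0 := 93 | P0:M(93), P1:I, P2:I, P3:I | bus: none
[11] P1: store L0 := 66 | P0:I, P1:M(66), P2:I, P3:I | bus: BusRdX,Flush
[12] P3: load  L0 | P0:I, P1:S(66), P2:I, P3:S(66) | bus: BusRd,Flush
[13] P3: store L1 := 66 | P0:I, P1:I, P2:I, P3:M(66) | bus: BusRdX,Flush
[14] P3: load  L0 | P0:I, P1:S(66), P2:I, P3:S(66) | bus: none
[15] P1: store L0 := 49 | P0:I, P1:M(49), P2:I, P3:I | bus: BusRdX
[16] P3: load  L1 | P0:I, P1:I, P2:I, P3:M(66) | bus: none
[17] P2: store L0 := 31 | P0:I, P1:I, P2:M(31), P3:I | bus: BusRdX,Flush
[18] P0: store L0 := 1 | P0:M(1), P1:I, P2:I, P3:I | bus: BusRdX,Flush
[19] P2: load  L0 | P0:S(1), P1:I, P2:S(1), P3:I | bus: BusRd,Flush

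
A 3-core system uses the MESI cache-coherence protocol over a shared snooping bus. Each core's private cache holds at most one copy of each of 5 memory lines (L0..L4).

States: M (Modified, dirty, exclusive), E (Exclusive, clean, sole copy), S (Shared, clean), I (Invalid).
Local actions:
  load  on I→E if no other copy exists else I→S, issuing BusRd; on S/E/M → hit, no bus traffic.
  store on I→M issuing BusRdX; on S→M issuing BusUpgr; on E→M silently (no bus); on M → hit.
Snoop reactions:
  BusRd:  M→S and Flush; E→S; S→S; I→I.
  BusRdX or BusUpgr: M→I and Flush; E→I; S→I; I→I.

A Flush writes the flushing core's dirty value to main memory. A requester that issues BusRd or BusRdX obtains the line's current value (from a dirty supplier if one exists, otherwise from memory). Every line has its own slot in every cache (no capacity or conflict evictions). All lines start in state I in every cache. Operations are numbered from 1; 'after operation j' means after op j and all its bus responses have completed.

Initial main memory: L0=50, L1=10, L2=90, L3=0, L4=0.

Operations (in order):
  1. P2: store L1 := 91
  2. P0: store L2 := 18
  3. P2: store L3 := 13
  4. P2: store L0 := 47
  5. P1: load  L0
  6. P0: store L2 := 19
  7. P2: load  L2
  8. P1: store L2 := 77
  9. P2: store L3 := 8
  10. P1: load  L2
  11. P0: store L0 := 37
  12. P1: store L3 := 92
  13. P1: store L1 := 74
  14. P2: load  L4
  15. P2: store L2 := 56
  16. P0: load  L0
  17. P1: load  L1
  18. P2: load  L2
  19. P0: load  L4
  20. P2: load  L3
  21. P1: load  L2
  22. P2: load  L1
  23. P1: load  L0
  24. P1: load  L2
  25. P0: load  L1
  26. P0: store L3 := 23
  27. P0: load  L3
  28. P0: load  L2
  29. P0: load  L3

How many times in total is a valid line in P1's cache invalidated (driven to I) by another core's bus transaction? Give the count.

invalidations = 3

  op1 P2: store L1 := 91 → I/I/M on L1; bus BusRdX; mem=10
  op2 P0: store L2 := 18 → M/I/I on L2; bus BusRdX; mem=90
  op3 P2: store L3 := 13 → I/I/M on L3; bus BusRdX; mem=0
  op4 P2: store L0 := 47 → I/I/M on L0; bus BusRdX; mem=50
  op5 P1: load  L0 → I/S/S on L0; bus BusRd Flush; mem=47
  op6 P0: store L2 := 19 → M/I/I on L2; bus (none); mem=90
  op7 P2: load  L2 → S/I/S on L2; bus BusRd Flush; mem=19
  op8 P1: store L2 := 77 → I/M/I on L2; bus BusRdX; mem=19
  op9 P2: store L3 := 8 → I/I/M on L3; bus (none); mem=0
  op10 P1: load  L2 → I/M/I on L2; bus (none); mem=19
  op11 P0: store L0 := 37 → M/I/I on L0; bus BusRdX; mem=47
  op12 P1: store L3 := 92 → I/M/I on L3; bus BusRdX Flush; mem=8
  op13 P1: store L1 := 74 → I/M/I on L1; bus BusRdX Flush; mem=91
  op14 P2: load  L4 → I/I/E on L4; bus BusRd; mem=0
  op15 P2: store L2 := 56 → I/I/M on L2; bus BusRdX Flush; mem=77
  op16 P0: load  L0 → M/I/I on L0; bus (none); mem=47
  op17 P1: load  L1 → I/M/I on L1; bus (none); mem=91
  op18 P2: load  L2 → I/I/M on L2; bus (none); mem=77
  op19 P0: load  L4 → S/I/S on L4; bus BusRd; mem=0
  op20 P2: load  L3 → I/S/S on L3; bus BusRd Flush; mem=92
  op21 P1: load  L2 → I/S/S on L2; bus BusRd Flush; mem=56
  op22 P2: load  L1 → I/S/S on L1; bus BusRd Flush; mem=74
  op23 P1: load  L0 → S/S/I on L0; bus BusRd Flush; mem=37
  op24 P1: load  L2 → I/S/S on L2; bus (none); mem=56
  op25 P0: load  L1 → S/S/S on L1; bus BusRd; mem=74
  op26 P0: store L3 := 23 → M/I/I on L3; bus BusRdX; mem=92
  op27 P0: load  L3 → M/I/I on L3; bus (none); mem=92
  op28 P0: load  L2 → S/S/S on L2; bus BusRd; mem=56
  op29 P0: load  L3 → M/I/I on L3; bus (none); mem=92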